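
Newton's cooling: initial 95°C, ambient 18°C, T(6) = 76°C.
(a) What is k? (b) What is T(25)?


Newton's law: T(t) = T_a + (T₀ - T_a)e^(-kt).
(a) Use T(6) = 76: (76 - 18)/(95 - 18) = e^(-k·6), so k = -ln(0.753)/6 ≈ 0.0472.
(b) Apply k to t = 25: T(25) = 18 + (77)e^(-1.181) ≈ 41.6°C.


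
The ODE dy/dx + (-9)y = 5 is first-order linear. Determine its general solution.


P(x) = -9 ⇒ μ = e^(-9x).
(μ y)' = 5e^(-9x) ⇒ μ y = -(5/9)e^(-9x) + C.
Divide by μ: y = -5/9 + Ce^(9x).


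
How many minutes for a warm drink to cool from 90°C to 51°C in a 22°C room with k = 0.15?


From T(t) = T_a + (T₀ - T_a)e^(-kt), set T(t) = 51:
(51 - 22) / (90 - 22) = e^(-0.15t), so t = -ln(0.426)/0.15 ≈ 5.7 minutes.


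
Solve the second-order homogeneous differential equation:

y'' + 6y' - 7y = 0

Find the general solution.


Characteristic equation: r² + 6r - 7 = 0.
Factor: (r + 7)(r - 1) = 0 ⇒ r = -7, 1 (distinct real).
General solution: y = C₁e^(-7x) + C₂e^(x).


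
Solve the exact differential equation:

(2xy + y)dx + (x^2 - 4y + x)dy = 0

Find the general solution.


Check exactness: ∂M/∂y = 2x + 1 and ∂N/∂x = 2x + 1; equal, so the equation is exact.
Integrate M with respect to x (treating y as constant): ∫M dx = x^2y + xy + h(y).
Differentiate w.r.t. y and set equal to N: the x-dependent terms already match, leaving h'(y) = -4y. Integrate: h(y) = -2y^2.
So F(x,y) = x^2y - 2y^2 + xy.
General solution: x^2y - 2y^2 + xy = C.


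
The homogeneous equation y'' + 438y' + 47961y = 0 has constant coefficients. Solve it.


Characteristic equation: r² + 438r + 47961 = 0, i.e. (r + 219)² = 0.
Repeated root r = -219; include an x factor for the second linearly independent solution.
General solution: y = (C₁ + C₂x)e^(-219x).


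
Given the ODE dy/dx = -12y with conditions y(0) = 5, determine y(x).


General solution of y' = -12y is y = Ce^(-12x).
Apply y(0) = 5: C = 5.
Particular solution: y = 5e^(-12x).


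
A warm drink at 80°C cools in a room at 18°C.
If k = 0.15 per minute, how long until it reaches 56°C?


From T(t) = T_a + (T₀ - T_a)e^(-kt), set T(t) = 56:
(56 - 18) / (80 - 18) = e^(-0.15t), so t = -ln(0.613)/0.15 ≈ 3.3 minutes.


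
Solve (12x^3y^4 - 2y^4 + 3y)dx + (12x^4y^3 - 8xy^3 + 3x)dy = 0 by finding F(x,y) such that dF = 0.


Check exactness: ∂M/∂y = 48x^3y^3 - 8y^3 + 3 and ∂N/∂x = 48x^3y^3 - 8y^3 + 3; equal, so the equation is exact.
Integrate M with respect to x (treating y as constant): ∫M dx = 3x^4y^4 - 2xy^4 + 3xy + h(y).
Differentiate w.r.t. y and set equal to N: all terms match, so h'(y) = 0 and h is a constant absorbed into C.
General solution: 3x^4y^4 - 2xy^4 + 3xy = C.


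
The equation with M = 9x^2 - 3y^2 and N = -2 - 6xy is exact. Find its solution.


Check exactness: ∂M/∂y = -6y and ∂N/∂x = -6y; equal, so the equation is exact.
Integrate M with respect to x (treating y as constant): ∫M dx = 3x^3 - 3xy^2 + h(y).
Differentiate w.r.t. y and set equal to N: the x-dependent terms already match, leaving h'(y) = -2. Integrate: h(y) = -2y.
So F(x,y) = 3x^3 - 2y - 3xy^2.
General solution: 3x^3 - 2y - 3xy^2 = C.


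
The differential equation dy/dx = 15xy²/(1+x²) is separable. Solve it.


Separate: dy/y² = 15x/(1+x²) dx.
Integrate LHS: ∫ dy/y² = -1/y.
Integrate RHS via u = 1+x²: (15/2)ln(1+x²) + C.
Result: -1/y = (15/2)ln(1+x²) + C.


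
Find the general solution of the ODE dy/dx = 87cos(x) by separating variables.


g(y) = 1, so integrate directly: y = ∫ 87cos(x) dx = 87sin(x) + C.


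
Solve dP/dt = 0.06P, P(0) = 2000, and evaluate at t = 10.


The ODE dP/dt = 0.06P has solution P(t) = P(0)e^(0.06t).
Substitute P(0) = 2000 and t = 10: P(10) = 2000 e^(0.60) ≈ 3644.


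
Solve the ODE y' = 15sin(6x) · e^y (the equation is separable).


Separate: e^(-y) dy = 15sin(6x) dx.
Integrate: -e^(-y) = -(5/2)cos(6x) + C₀.
Rearrange: e^(-y) = (5/2)cos(6x) + C.


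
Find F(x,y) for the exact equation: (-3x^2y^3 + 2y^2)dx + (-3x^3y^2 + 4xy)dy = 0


Check exactness: ∂M/∂y = -9x^2y^2 + 4y and ∂N/∂x = -9x^2y^2 + 4y; equal, so the equation is exact.
Integrate M with respect to x (treating y as constant): ∫M dx = -x^3y^3 + 2xy^2 + h(y).
Differentiate w.r.t. y and set equal to N: all terms match, so h'(y) = 0 and h is a constant absorbed into C.
General solution: -x^3y^3 + 2xy^2 = C.


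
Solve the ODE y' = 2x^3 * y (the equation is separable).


Separate variables: dy/y = 2x^3 dx.
Integrate: ln|y| = (1/2)x^4 + C₀.
Exponentiate: y = Ce^((1/2)x^4).


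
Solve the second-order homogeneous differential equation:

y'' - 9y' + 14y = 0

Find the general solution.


Characteristic equation: r² - 9r + 14 = 0.
Factor: (r - 2)(r - 7) = 0 ⇒ r = 2, 7 (distinct real).
General solution: y = C₁e^(2x) + C₂e^(7x).


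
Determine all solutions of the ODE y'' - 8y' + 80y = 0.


Characteristic equation: r² - 8r + 80 = 0.
Discriminant is negative; roots r = 4 ± 8i (complex conjugate pair).
General solution uses e^(α x)(C₁ cos(β x) + C₂ sin(β x)): y = e^(4x)(C₁cos(8x) + C₂sin(8x)).


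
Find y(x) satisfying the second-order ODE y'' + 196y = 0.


Characteristic equation: r² + 196 = 0.
Discriminant is negative; roots r = 0 ± 14i (complex conjugate pair).
General solution uses e^(α x)(C₁ cos(β x) + C₂ sin(β x)): y = C₁cos(14x) + C₂sin(14x).


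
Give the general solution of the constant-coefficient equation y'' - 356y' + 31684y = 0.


Characteristic equation: r² - 356r + 31684 = 0, i.e. (r - 178)² = 0.
Repeated root r = 178; include an x factor for the second linearly independent solution.
General solution: y = (C₁ + C₂x)e^(178x).


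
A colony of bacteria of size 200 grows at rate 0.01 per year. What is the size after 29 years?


The ODE dP/dt = 0.01P has solution P(t) = P(0)e^(0.01t).
Substitute P(0) = 200 and t = 29: P(29) = 200 e^(0.29) ≈ 267.


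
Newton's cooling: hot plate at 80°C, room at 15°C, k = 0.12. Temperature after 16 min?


Newton's law: dT/dt = -k(T - T_a) has solution T(t) = T_a + (T₀ - T_a)e^(-kt).
Plug in T_a = 15, T₀ = 80, k = 0.12, t = 16: T(16) = 15 + (65)e^(-1.92) ≈ 24.5°C.


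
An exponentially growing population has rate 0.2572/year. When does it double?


Exponential growth: P(t) = P₀ e^(0.2572t). Set P(t)/P₀ = 2: e^(0.2572t) = 2.
Solve: t = ln(2)/0.2572 ≈ 2.69 years.


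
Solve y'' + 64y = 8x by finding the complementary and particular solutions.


Homogeneous: r² + 64 = 0 ⇒ r = ±8i, y_h = C₁cos(8x) + C₂sin(8x).
Polynomial forcing; try y_p = Ax + B. Then y_p'' + 64 y_p = 64(Ax + B) = 8x, so B = 0 and A = 1/8.
General solution: y = C₁cos(8x) + C₂sin(8x) + (1/8)x.


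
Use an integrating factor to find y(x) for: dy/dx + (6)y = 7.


P(x) = 6, Q(x) = 7; integrating factor μ = e^(6x).
(μ y)' = 7e^(6x) ⇒ μ y = (7/6)e^(6x) + C.
Divide by μ: y = 7/6 + Ce^(-6x).


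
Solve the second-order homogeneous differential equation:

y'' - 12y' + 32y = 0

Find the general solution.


Characteristic equation: r² - 12r + 32 = 0.
Factor: (r - 8)(r - 4) = 0 ⇒ r = 8, 4 (distinct real).
General solution: y = C₁e^(8x) + C₂e^(4x).


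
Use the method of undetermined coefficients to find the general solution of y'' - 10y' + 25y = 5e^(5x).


Characteristic polynomial (r - 5)² = 0; repeated root r = 5.
y_h = (C₁ + C₂x)e^(5x). Forcing matches the repeated root (resonance), so try y_p = Ax² e^(5x).
Substitute and solve for A: 2A = 5, so A = 5/2.
General solution: y = (C₁ + C₂x + (5/2)x²)e^(5x).


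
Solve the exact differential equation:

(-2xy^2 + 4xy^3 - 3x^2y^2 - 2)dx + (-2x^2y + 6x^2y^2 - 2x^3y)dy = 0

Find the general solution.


Check exactness: ∂M/∂y = -4xy + 12xy^2 - 6x^2y and ∂N/∂x = -4xy + 12xy^2 - 6x^2y; equal, so the equation is exact.
Integrate M with respect to x (treating y as constant): ∫M dx = -x^2y^2 + 2x^2y^3 - x^3y^2 - 2x + h(y).
Differentiate w.r.t. y and set equal to N: all terms match, so h'(y) = 0 and h is a constant absorbed into C.
General solution: -x^2y^2 + 2x^2y^3 - x^3y^2 - 2x = C.


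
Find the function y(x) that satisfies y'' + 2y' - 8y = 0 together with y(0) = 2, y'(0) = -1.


Characteristic roots of r² + 2r - 8 = 0 are -4, 2.
General solution y = c₁ e^(-4x) + c₂ e^(2x).
Apply y(0) = 2: c₁ + c₂ = 2. Apply y'(0) = -1: -4 c₁ + 2 c₂ = -1.
Solve: c₁ = 5/6, c₂ = 7/6.
Particular solution: y = (5/6)e^(-4x) + (7/6)e^(2x).


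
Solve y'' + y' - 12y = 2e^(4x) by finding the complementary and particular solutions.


Characteristic roots of r² + r - 12 = 0 are 3, -4.
y_h = C₁e^(3x) + C₂e^(-4x).
Forcing exponent 4 is not a characteristic root; try y_p = Ae^(4x).
Substitute: A·(16 + (1)·4 + (-12)) = A·8 = 2, so A = 1/4.
General solution: y = C₁e^(3x) + C₂e^(-4x) + (1/4)e^(4x).


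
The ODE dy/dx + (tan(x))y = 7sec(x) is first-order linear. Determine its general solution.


P(x) = tan(x) ⇒ μ = e^(∫tan(x)dx) = sec(x).
(sec(x) y)' = 7sec²(x) ⇒ sec(x) y = 7tan(x) + C.
Multiply by cos(x): y = 7sin(x) + C·cos(x).


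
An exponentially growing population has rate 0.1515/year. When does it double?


Exponential growth: P(t) = P₀ e^(0.1515t). Set P(t)/P₀ = 2: e^(0.1515t) = 2.
Solve: t = ln(2)/0.1515 ≈ 4.58 years.


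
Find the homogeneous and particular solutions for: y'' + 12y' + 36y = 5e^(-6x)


Characteristic polynomial (r + 6)² = 0; repeated root r = -6.
y_h = (C₁ + C₂x)e^(-6x). Forcing matches the repeated root (resonance), so try y_p = Ax² e^(-6x).
Substitute and solve for A: 2A = 5, so A = 5/2.
General solution: y = (C₁ + C₂x + (5/2)x²)e^(-6x).


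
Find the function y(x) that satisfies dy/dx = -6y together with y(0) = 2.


General solution of y' = -6y is y = Ce^(-6x).
Apply y(0) = 2: C = 2.
Particular solution: y = 2e^(-6x).


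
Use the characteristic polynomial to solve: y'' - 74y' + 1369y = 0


Characteristic equation: r² - 74r + 1369 = 0, i.e. (r - 37)² = 0.
Repeated root r = 37; include an x factor for the second linearly independent solution.
General solution: y = (C₁ + C₂x)e^(37x).


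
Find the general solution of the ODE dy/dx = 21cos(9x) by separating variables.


g(y) = 1, so integrate directly: y = ∫ 21cos(9x) dx = (7/3)sin(9x) + C.


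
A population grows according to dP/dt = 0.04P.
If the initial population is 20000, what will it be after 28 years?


The ODE dP/dt = 0.04P has solution P(t) = P(0)e^(0.04t).
Substitute P(0) = 20000 and t = 28: P(28) = 20000 e^(1.12) ≈ 61297.


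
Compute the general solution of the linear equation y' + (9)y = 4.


P(x) = 9, Q(x) = 4; integrating factor μ = e^(9x).
(μ y)' = 4e^(9x) ⇒ μ y = (4/9)e^(9x) + C.
Divide by μ: y = 4/9 + Ce^(-9x).


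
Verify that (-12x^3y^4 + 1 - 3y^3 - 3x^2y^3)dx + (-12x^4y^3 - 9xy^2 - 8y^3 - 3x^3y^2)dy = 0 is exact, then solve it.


Check exactness: ∂M/∂y = -48x^3y^3 - 9y^2 - 9x^2y^2 and ∂N/∂x = -48x^3y^3 - 9y^2 - 9x^2y^2; equal, so the equation is exact.
Integrate M with respect to x (treating y as constant): ∫M dx = -3x^4y^4 + x - 3xy^3 - x^3y^3 + h(y).
Differentiate w.r.t. y and set equal to N: the x-dependent terms already match, leaving h'(y) = -8y^3. Integrate: h(y) = -2y^4.
So F(x,y) = -3x^4y^4 + x - 3xy^3 - 2y^4 - x^3y^3.
General solution: -3x^4y^4 + x - 3xy^3 - 2y^4 - x^3y^3 = C.


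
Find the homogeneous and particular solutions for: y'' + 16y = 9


Homogeneous part: r² + 16 = 0 ⇒ r = ±4i, so y_h = C₁cos(4x) + C₂sin(4x).
Try constant y_p = A; plug in: 16A = 9 ⇒ A = 9/16.
General solution: y = C₁cos(4x) + C₂sin(4x) + 9/16.


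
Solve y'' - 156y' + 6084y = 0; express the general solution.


Characteristic equation: r² - 156r + 6084 = 0, i.e. (r - 78)² = 0.
Repeated root r = 78; include an x factor for the second linearly independent solution.
General solution: y = (C₁ + C₂x)e^(78x).


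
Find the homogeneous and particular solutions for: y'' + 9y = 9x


Homogeneous: r² + 9 = 0 ⇒ r = ±3i, y_h = C₁cos(3x) + C₂sin(3x).
Polynomial forcing; try y_p = Ax + B. Then y_p'' + 9 y_p = 9(Ax + B) = 9x, so B = 0 and A = 1.
General solution: y = C₁cos(3x) + C₂sin(3x) + x.


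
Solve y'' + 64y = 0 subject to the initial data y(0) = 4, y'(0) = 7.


Characteristic roots of r² + 64 = 0 are ±8i, so y = C₁cos(8x) + C₂sin(8x).
Apply y(0) = 4: C₁ = 4. Differentiate and apply y'(0) = 7: 8·C₂ = 7, so C₂ = 7/8.
Particular solution: y = 4cos(8x) + (7/8)sin(8x).


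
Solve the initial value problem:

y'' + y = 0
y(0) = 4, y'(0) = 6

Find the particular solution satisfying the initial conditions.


Characteristic roots of r² + 1 = 0 are ±1i, so y = C₁cos(x) + C₂sin(x).
Apply y(0) = 4: C₁ = 4. Differentiate and apply y'(0) = 6: 1·C₂ = 6, so C₂ = 6.
Particular solution: y = 4cos(x) + 6sin(x).


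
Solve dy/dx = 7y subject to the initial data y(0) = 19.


General solution of y' = 7y is y = Ce^(7x).
Apply y(0) = 19: C = 19.
Particular solution: y = 19e^(7x).


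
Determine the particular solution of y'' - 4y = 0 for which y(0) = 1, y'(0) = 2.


Characteristic roots of r² - 4 = 0 are 2, -2.
General solution y = c₁ e^(2x) + c₂ e^(-2x).
Apply y(0) = 1: c₁ + c₂ = 1. Apply y'(0) = 2: 2 c₁ - 2 c₂ = 2.
Solve: c₁ = 1, c₂ = 0.
Particular solution: y = e^(2x) + 0e^(-2x).


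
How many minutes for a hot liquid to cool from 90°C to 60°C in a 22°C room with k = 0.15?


From T(t) = T_a + (T₀ - T_a)e^(-kt), set T(t) = 60:
(60 - 22) / (90 - 22) = e^(-0.15t), so t = -ln(0.559)/0.15 ≈ 3.9 minutes.


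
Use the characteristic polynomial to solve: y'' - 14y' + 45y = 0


Characteristic equation: r² - 14r + 45 = 0.
Factor: (r - 9)(r - 5) = 0 ⇒ r = 9, 5 (distinct real).
General solution: y = C₁e^(9x) + C₂e^(5x).


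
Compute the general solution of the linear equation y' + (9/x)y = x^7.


P(x) = 9/x ⇒ μ = x^9.
(x^9 y)' = x^9·x^7 = x^16.
Integrate: x^9 y = x^17/(17) + C.
Solve for y: y = (1/17)x^8 + C/x^9.


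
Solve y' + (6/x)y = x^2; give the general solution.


P(x) = 6/x ⇒ μ = x^6.
(x^6 y)' = x^8 ⇒ x^6 y = x^9/(9) + C.
Solve for y: y = (1/9)x^3 + C/x^6.


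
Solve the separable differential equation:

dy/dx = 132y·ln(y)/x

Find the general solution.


Separate: dy/[y ln(y)] = 132 dx/x.
Substitute u = ln(y): du/u = 132 dx/x.
Integrate: ln|ln(y)| = 132ln|x| + C₀, hence ln(y) = C·x^132.


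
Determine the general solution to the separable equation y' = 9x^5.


Integrate both sides with respect to x: y = ∫ 9x^5 dx = (3/2)x^6 + C.


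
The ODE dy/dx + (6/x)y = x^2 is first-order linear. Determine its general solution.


P(x) = 6/x ⇒ μ = x^6.
(x^6 y)' = x^8 ⇒ x^6 y = x^9/(9) + C.
Solve for y: y = (1/9)x^3 + C/x^6.


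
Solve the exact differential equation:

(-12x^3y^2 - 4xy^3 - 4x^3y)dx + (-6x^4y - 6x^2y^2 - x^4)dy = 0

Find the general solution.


Check exactness: ∂M/∂y = -24x^3y - 12xy^2 - 4x^3 and ∂N/∂x = -24x^3y - 12xy^2 - 4x^3; equal, so the equation is exact.
Integrate M with respect to x (treating y as constant): ∫M dx = -3x^4y^2 - 2x^2y^3 - x^4y + h(y).
Differentiate w.r.t. y and set equal to N: all terms match, so h'(y) = 0 and h is a constant absorbed into C.
General solution: -3x^4y^2 - 2x^2y^3 - x^4y = C.


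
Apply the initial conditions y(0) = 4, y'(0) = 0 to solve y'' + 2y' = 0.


Characteristic roots of r² + 2r = 0 are -2, 0.
General solution y = c₁ e^(-2x) + c₂.
Apply y(0) = 4: c₁ + c₂ = 4. Apply y'(0) = 0: -2 c₁ + 0 c₂ = 0.
Solve: c₁ = 0, c₂ = 4.
Particular solution: y = 0e^(-2x) + 4.


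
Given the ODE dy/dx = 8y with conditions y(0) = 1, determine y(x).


General solution of y' = 8y is y = Ce^(8x).
Apply y(0) = 1: C = 1.
Particular solution: y = e^(8x).


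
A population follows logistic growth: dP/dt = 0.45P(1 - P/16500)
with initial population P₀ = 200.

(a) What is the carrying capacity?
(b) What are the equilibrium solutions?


Logistic ODE dP/dt = 0.45P(1 - P/16500) has equilibria where dP/dt = 0, i.e. P = 0 or P = 16500.
The coefficient (1 - P/K) = 0 when P = K, identifying K = 16500 as the carrying capacity.
(a) K = 16500; (b) equilibria P = 0 and P = 16500.


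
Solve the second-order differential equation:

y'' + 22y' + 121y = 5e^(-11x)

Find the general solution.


Characteristic polynomial (r + 11)² = 0; repeated root r = -11.
y_h = (C₁ + C₂x)e^(-11x). Forcing matches the repeated root (resonance), so try y_p = Ax² e^(-11x).
Substitute and solve for A: 2A = 5, so A = 5/2.
General solution: y = (C₁ + C₂x + (5/2)x²)e^(-11x).


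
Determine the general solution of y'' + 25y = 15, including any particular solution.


Homogeneous part: r² + 25 = 0 ⇒ r = ±5i, so y_h = C₁cos(5x) + C₂sin(5x).
Try constant y_p = A; plug in: 25A = 15 ⇒ A = 3/5.
General solution: y = C₁cos(5x) + C₂sin(5x) + 3/5.


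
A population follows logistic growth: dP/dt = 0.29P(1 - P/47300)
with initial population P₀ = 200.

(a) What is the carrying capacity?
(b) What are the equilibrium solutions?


Logistic ODE dP/dt = 0.29P(1 - P/47300) has equilibria where dP/dt = 0, i.e. P = 0 or P = 47300.
The coefficient (1 - P/K) = 0 when P = K, identifying K = 47300 as the carrying capacity.
(a) K = 47300; (b) equilibria P = 0 and P = 47300.


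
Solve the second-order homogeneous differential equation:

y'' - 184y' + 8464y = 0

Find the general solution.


Characteristic equation: r² - 184r + 8464 = 0, i.e. (r - 92)² = 0.
Repeated root r = 92; include an x factor for the second linearly independent solution.
General solution: y = (C₁ + C₂x)e^(92x).


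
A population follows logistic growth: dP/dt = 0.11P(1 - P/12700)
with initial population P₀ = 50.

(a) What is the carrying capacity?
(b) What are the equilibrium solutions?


Logistic ODE dP/dt = 0.11P(1 - P/12700) has equilibria where dP/dt = 0, i.e. P = 0 or P = 12700.
The coefficient (1 - P/K) = 0 when P = K, identifying K = 12700 as the carrying capacity.
(a) K = 12700; (b) equilibria P = 0 and P = 12700.


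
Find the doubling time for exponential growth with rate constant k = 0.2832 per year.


Exponential growth: P(t) = P₀ e^(0.2832t). Set P(t)/P₀ = 2: e^(0.2832t) = 2.
Solve: t = ln(2)/0.2832 ≈ 2.45 years.


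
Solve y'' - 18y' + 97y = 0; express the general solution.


Characteristic equation: r² - 18r + 97 = 0.
Discriminant is negative; roots r = 9 ± 4i (complex conjugate pair).
General solution uses e^(α x)(C₁ cos(β x) + C₂ sin(β x)): y = e^(9x)(C₁cos(4x) + C₂sin(4x)).


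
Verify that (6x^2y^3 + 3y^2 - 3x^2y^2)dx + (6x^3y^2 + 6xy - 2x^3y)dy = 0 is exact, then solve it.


Check exactness: ∂M/∂y = 18x^2y^2 + 6y - 6x^2y and ∂N/∂x = 18x^2y^2 + 6y - 6x^2y; equal, so the equation is exact.
Integrate M with respect to x (treating y as constant): ∫M dx = 2x^3y^3 + 3xy^2 - x^3y^2 + h(y).
Differentiate w.r.t. y and set equal to N: all terms match, so h'(y) = 0 and h is a constant absorbed into C.
General solution: 2x^3y^3 + 3xy^2 - x^3y^2 = C.


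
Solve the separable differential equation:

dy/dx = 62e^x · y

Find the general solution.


Separate variables: dy/y = 62e^x dx.
Integrate: ln|y| = 62e^x + C₀.
Exponentiate: y = Ce^(62e^x).


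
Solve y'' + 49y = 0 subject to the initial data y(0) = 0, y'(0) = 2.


Characteristic roots of r² + 49 = 0 are ±7i, so y = C₁cos(7x) + C₂sin(7x).
Apply y(0) = 0: C₁ = 0. Differentiate and apply y'(0) = 2: 7·C₂ = 2, so C₂ = 2/7.
Particular solution: y = (2/7)sin(7x).


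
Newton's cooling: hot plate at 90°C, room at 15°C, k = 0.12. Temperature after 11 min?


Newton's law: dT/dt = -k(T - T_a) has solution T(t) = T_a + (T₀ - T_a)e^(-kt).
Plug in T_a = 15, T₀ = 90, k = 0.12, t = 11: T(11) = 15 + (75)e^(-1.32) ≈ 35.0°C.


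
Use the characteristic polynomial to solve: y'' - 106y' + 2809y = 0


Characteristic equation: r² - 106r + 2809 = 0, i.e. (r - 53)² = 0.
Repeated root r = 53; include an x factor for the second linearly independent solution.
General solution: y = (C₁ + C₂x)e^(53x).


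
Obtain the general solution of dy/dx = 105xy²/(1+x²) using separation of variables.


Separate: dy/y² = 105x/(1+x²) dx.
Integrate LHS: ∫ dy/y² = -1/y.
Integrate RHS via u = 1+x²: (105/2)ln(1+x²) + C.
Result: -1/y = (105/2)ln(1+x²) + C.


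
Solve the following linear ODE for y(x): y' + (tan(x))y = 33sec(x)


P(x) = tan(x) ⇒ μ = e^(∫tan(x)dx) = sec(x).
(sec(x) y)' = 33sec²(x) ⇒ sec(x) y = 33tan(x) + C.
Multiply by cos(x): y = 33sin(x) + C·cos(x).


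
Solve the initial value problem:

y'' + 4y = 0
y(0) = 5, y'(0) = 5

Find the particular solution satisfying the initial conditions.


Characteristic roots of r² + 4 = 0 are ±2i, so y = C₁cos(2x) + C₂sin(2x).
Apply y(0) = 5: C₁ = 5. Differentiate and apply y'(0) = 5: 2·C₂ = 5, so C₂ = 5/2.
Particular solution: y = 5cos(2x) + (5/2)sin(2x).


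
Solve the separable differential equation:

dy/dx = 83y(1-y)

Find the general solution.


Separate: dy/[y(1-y)] = 83 dx.
Partial fractions: 1/[y(1-y)] = 1/y + 1/(1-y).
Integrate: ln|y/(1-y)| = 83x + C₀.
Solve for y: y = 1/(1 + Ce^(-83x)).


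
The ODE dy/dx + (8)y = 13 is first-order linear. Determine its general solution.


P(x) = 8, Q(x) = 13; integrating factor μ = e^(8x).
(μ y)' = 13e^(8x) ⇒ μ y = (13/8)e^(8x) + C.
Divide by μ: y = 13/8 + Ce^(-8x).


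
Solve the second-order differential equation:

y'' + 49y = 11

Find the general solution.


Homogeneous part: r² + 49 = 0 ⇒ r = ±7i, so y_h = C₁cos(7x) + C₂sin(7x).
Try constant y_p = A; plug in: 49A = 11 ⇒ A = 11/49.
General solution: y = C₁cos(7x) + C₂sin(7x) + 11/49.


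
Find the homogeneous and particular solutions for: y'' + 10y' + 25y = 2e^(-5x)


Characteristic polynomial (r + 5)² = 0; repeated root r = -5.
y_h = (C₁ + C₂x)e^(-5x). Forcing matches the repeated root (resonance), so try y_p = Ax² e^(-5x).
Substitute and solve for A: 2A = 2, so A = 1.
General solution: y = (C₁ + C₂x + x²)e^(-5x).


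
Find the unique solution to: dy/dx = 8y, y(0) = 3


General solution of y' = 8y is y = Ce^(8x).
Apply y(0) = 3: C = 3.
Particular solution: y = 3e^(8x).


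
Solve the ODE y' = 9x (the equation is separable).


Integrate both sides with respect to x: y = ∫ 9x dx = (9/2)x^2 + C.


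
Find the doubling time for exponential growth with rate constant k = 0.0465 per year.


Exponential growth: P(t) = P₀ e^(0.0465t). Set P(t)/P₀ = 2: e^(0.0465t) = 2.
Solve: t = ln(2)/0.0465 ≈ 14.91 years.


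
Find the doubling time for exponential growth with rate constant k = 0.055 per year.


Exponential growth: P(t) = P₀ e^(0.055t). Set P(t)/P₀ = 2: e^(0.055t) = 2.
Solve: t = ln(2)/0.055 ≈ 12.60 years.


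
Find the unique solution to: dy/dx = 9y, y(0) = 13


General solution of y' = 9y is y = Ce^(9x).
Apply y(0) = 13: C = 13.
Particular solution: y = 13e^(9x).


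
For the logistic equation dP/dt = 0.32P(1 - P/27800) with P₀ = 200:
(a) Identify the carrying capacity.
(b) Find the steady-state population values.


Logistic ODE dP/dt = 0.32P(1 - P/27800) has equilibria where dP/dt = 0, i.e. P = 0 or P = 27800.
The coefficient (1 - P/K) = 0 when P = K, identifying K = 27800 as the carrying capacity.
(a) K = 27800; (b) equilibria P = 0 and P = 27800.


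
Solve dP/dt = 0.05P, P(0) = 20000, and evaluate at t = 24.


The ODE dP/dt = 0.05P has solution P(t) = P(0)e^(0.05t).
Substitute P(0) = 20000 and t = 24: P(24) = 20000 e^(1.20) ≈ 66402.


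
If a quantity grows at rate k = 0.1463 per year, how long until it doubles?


Exponential growth: P(t) = P₀ e^(0.1463t). Set P(t)/P₀ = 2: e^(0.1463t) = 2.
Solve: t = ln(2)/0.1463 ≈ 4.74 years.


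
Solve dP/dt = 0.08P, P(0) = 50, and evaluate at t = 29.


The ODE dP/dt = 0.08P has solution P(t) = P(0)e^(0.08t).
Substitute P(0) = 50 and t = 29: P(29) = 50 e^(2.32) ≈ 509.


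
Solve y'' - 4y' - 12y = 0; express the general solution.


Characteristic equation: r² - 4r - 12 = 0.
Factor: (r + 2)(r - 6) = 0 ⇒ r = -2, 6 (distinct real).
General solution: y = C₁e^(-2x) + C₂e^(6x).


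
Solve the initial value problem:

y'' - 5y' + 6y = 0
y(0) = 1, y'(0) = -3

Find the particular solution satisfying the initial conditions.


Characteristic roots of r² - 5r + 6 = 0 are 3, 2.
General solution y = c₁ e^(3x) + c₂ e^(2x).
Apply y(0) = 1: c₁ + c₂ = 1. Apply y'(0) = -3: 3 c₁ + 2 c₂ = -3.
Solve: c₁ = -5, c₂ = 6.
Particular solution: y = -5e^(3x) + 6e^(2x).


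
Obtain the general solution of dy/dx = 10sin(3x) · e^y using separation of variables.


Separate: e^(-y) dy = 10sin(3x) dx.
Integrate: -e^(-y) = -(10/3)cos(3x) + C₀.
Rearrange: e^(-y) = (10/3)cos(3x) + C.


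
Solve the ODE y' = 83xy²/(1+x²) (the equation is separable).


Separate: dy/y² = 83x/(1+x²) dx.
Integrate LHS: ∫ dy/y² = -1/y.
Integrate RHS via u = 1+x²: (83/2)ln(1+x²) + C.
Result: -1/y = (83/2)ln(1+x²) + C.


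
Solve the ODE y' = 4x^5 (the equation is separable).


Integrate both sides with respect to x: y = ∫ 4x^5 dx = (2/3)x^6 + C.


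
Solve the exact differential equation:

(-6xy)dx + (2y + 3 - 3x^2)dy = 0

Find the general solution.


Check exactness: ∂M/∂y = -6x and ∂N/∂x = -6x; equal, so the equation is exact.
Integrate M with respect to x (treating y as constant): ∫M dx = -3x^2y + h(y).
Differentiate w.r.t. y and set equal to N: the x-dependent terms already match, leaving h'(y) = 2y + 3. Integrate: h(y) = y^2 + 3y.
So F(x,y) = y^2 + 3y - 3x^2y.
General solution: y^2 + 3y - 3x^2y = C.


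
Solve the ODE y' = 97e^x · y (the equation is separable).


Separate variables: dy/y = 97e^x dx.
Integrate: ln|y| = 97e^x + C₀.
Exponentiate: y = Ce^(97e^x).


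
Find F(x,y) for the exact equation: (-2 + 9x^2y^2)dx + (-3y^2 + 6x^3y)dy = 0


Check exactness: ∂M/∂y = 18x^2y and ∂N/∂x = 18x^2y; equal, so the equation is exact.
Integrate M with respect to x (treating y as constant): ∫M dx = -2x + 3x^3y^2 + h(y).
Differentiate w.r.t. y and set equal to N: the x-dependent terms already match, leaving h'(y) = -3y^2. Integrate: h(y) = -y^3.
So F(x,y) = -y^3 - 2x + 3x^3y^2.
General solution: -y^3 - 2x + 3x^3y^2 = C.


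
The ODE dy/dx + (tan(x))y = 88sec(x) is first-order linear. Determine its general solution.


P(x) = tan(x) ⇒ μ = e^(∫tan(x)dx) = sec(x).
(sec(x) y)' = 88sec²(x) ⇒ sec(x) y = 88tan(x) + C.
Multiply by cos(x): y = 88sin(x) + C·cos(x).


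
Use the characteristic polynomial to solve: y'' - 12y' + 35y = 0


Characteristic equation: r² - 12r + 35 = 0.
Factor: (r - 7)(r - 5) = 0 ⇒ r = 7, 5 (distinct real).
General solution: y = C₁e^(7x) + C₂e^(5x).


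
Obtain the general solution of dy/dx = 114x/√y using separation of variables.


Separate: √y dy = 114x dx.
Integrate: (2/3)y^(3/2) = 57x² + C.


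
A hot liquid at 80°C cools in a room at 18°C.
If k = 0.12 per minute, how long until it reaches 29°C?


From T(t) = T_a + (T₀ - T_a)e^(-kt), set T(t) = 29:
(29 - 18) / (80 - 18) = e^(-0.12t), so t = -ln(0.177)/0.12 ≈ 14.4 minutes.


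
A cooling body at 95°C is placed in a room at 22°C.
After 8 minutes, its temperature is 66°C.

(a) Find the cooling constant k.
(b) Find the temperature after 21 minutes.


Newton's law: T(t) = T_a + (T₀ - T_a)e^(-kt).
(a) Use T(8) = 66: (66 - 22)/(95 - 22) = e^(-k·8), so k = -ln(0.603)/8 ≈ 0.0633.
(b) Apply k to t = 21: T(21) = 22 + (73)e^(-1.329) ≈ 41.3°C.


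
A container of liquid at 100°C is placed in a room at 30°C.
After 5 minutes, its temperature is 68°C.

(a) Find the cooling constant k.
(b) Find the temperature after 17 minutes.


Newton's law: T(t) = T_a + (T₀ - T_a)e^(-kt).
(a) Use T(5) = 68: (68 - 30)/(100 - 30) = e^(-k·5), so k = -ln(0.543)/5 ≈ 0.1222.
(b) Apply k to t = 17: T(17) = 30 + (70)e^(-2.077) ≈ 38.8°C.


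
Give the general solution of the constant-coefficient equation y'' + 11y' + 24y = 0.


Characteristic equation: r² + 11r + 24 = 0.
Factor: (r + 8)(r + 3) = 0 ⇒ r = -8, -3 (distinct real).
General solution: y = C₁e^(-8x) + C₂e^(-3x).


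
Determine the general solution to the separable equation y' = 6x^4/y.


Separate variables: y dy = 6x^4 dx.
Integrate both sides: y²/2 = (6/5)x^5 + C₀.
Multiply by 2: y² = (12/5)x^5 + C.


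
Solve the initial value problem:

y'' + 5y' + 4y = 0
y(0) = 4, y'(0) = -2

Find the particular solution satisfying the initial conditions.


Characteristic roots of r² + 5r + 4 = 0 are -1, -4.
General solution y = c₁ e^(-x) + c₂ e^(-4x).
Apply y(0) = 4: c₁ + c₂ = 4. Apply y'(0) = -2: -1 c₁ - 4 c₂ = -2.
Solve: c₁ = 14/3, c₂ = -2/3.
Particular solution: y = (14/3)e^(-x) - (2/3)e^(-4x).


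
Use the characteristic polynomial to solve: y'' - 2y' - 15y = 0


Characteristic equation: r² - 2r - 15 = 0.
Factor: (r + 3)(r - 5) = 0 ⇒ r = -3, 5 (distinct real).
General solution: y = C₁e^(-3x) + C₂e^(5x).


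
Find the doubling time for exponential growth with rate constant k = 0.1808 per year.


Exponential growth: P(t) = P₀ e^(0.1808t). Set P(t)/P₀ = 2: e^(0.1808t) = 2.
Solve: t = ln(2)/0.1808 ≈ 3.83 years.


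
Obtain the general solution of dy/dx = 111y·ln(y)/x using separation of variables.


Separate: dy/[y ln(y)] = 111 dx/x.
Substitute u = ln(y): du/u = 111 dx/x.
Integrate: ln|ln(y)| = 111ln|x| + C₀, hence ln(y) = C·x^111.


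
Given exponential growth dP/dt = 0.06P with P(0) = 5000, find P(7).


The ODE dP/dt = 0.06P has solution P(t) = P(0)e^(0.06t).
Substitute P(0) = 5000 and t = 7: P(7) = 5000 e^(0.42) ≈ 7610.


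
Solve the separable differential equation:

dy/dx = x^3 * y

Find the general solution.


Separate variables: dy/y = x^3 dx.
Integrate: ln|y| = (1/4)x^4 + C₀.
Exponentiate: y = Ce^((1/4)x^4).


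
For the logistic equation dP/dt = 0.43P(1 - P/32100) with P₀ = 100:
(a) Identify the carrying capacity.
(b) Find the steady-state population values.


Logistic ODE dP/dt = 0.43P(1 - P/32100) has equilibria where dP/dt = 0, i.e. P = 0 or P = 32100.
The coefficient (1 - P/K) = 0 when P = K, identifying K = 32100 as the carrying capacity.
(a) K = 32100; (b) equilibria P = 0 and P = 32100.


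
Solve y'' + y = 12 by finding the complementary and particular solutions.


Homogeneous part: r² + 1 = 0 ⇒ r = ±1i, so y_h = C₁cos(x) + C₂sin(x).
Try constant y_p = A; plug in: 1A = 12 ⇒ A = 12.
General solution: y = C₁cos(x) + C₂sin(x) + 12.


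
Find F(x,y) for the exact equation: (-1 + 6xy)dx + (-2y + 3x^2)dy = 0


Check exactness: ∂M/∂y = 6x and ∂N/∂x = 6x; equal, so the equation is exact.
Integrate M with respect to x (treating y as constant): ∫M dx = -x + 3x^2y + h(y).
Differentiate w.r.t. y and set equal to N: the x-dependent terms already match, leaving h'(y) = -2y. Integrate: h(y) = -y^2.
So F(x,y) = -y^2 - x + 3x^2y.
General solution: -y^2 - x + 3x^2y = C.


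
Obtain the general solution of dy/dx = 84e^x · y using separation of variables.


Separate variables: dy/y = 84e^x dx.
Integrate: ln|y| = 84e^x + C₀.
Exponentiate: y = Ce^(84e^x).


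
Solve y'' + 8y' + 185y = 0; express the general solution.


Characteristic equation: r² + 8r + 185 = 0.
Discriminant is negative; roots r = -4 ± 13i (complex conjugate pair).
General solution uses e^(α x)(C₁ cos(β x) + C₂ sin(β x)): y = e^(-4x)(C₁cos(13x) + C₂sin(13x)).


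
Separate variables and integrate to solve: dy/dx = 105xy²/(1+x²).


Separate: dy/y² = 105x/(1+x²) dx.
Integrate LHS: ∫ dy/y² = -1/y.
Integrate RHS via u = 1+x²: (105/2)ln(1+x²) + C.
Result: -1/y = (105/2)ln(1+x²) + C.


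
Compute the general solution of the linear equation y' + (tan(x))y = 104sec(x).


P(x) = tan(x) ⇒ μ = e^(∫tan(x)dx) = sec(x).
(sec(x) y)' = 104sec²(x) ⇒ sec(x) y = 104tan(x) + C.
Multiply by cos(x): y = 104sin(x) + C·cos(x).


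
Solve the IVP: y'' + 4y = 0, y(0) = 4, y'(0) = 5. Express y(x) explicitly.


Characteristic roots of r² + 4 = 0 are ±2i, so y = C₁cos(2x) + C₂sin(2x).
Apply y(0) = 4: C₁ = 4. Differentiate and apply y'(0) = 5: 2·C₂ = 5, so C₂ = 5/2.
Particular solution: y = 4cos(2x) + (5/2)sin(2x).


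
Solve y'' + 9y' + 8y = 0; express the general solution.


Characteristic equation: r² + 9r + 8 = 0.
Factor: (r + 1)(r + 8) = 0 ⇒ r = -1, -8 (distinct real).
General solution: y = C₁e^(-x) + C₂e^(-8x).


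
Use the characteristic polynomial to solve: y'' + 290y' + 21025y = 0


Characteristic equation: r² + 290r + 21025 = 0, i.e. (r + 145)² = 0.
Repeated root r = -145; include an x factor for the second linearly independent solution.
General solution: y = (C₁ + C₂x)e^(-145x).


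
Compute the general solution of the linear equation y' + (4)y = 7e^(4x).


P(x) = 4 ⇒ μ = e^(4x).
(μ y)' = 7e^(8x) ⇒ μ y = (7/8)e^(8x) + C.
Divide by μ: y = (7/8)e^(4x) + Ce^(-4x).


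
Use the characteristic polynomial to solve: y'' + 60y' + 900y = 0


Characteristic equation: r² + 60r + 900 = 0, i.e. (r + 30)² = 0.
Repeated root r = -30; include an x factor for the second linearly independent solution.
General solution: y = (C₁ + C₂x)e^(-30x).


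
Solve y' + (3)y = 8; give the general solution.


P(x) = 3, Q(x) = 8; integrating factor μ = e^(3x).
(μ y)' = 8e^(3x) ⇒ μ y = (8/3)e^(3x) + C.
Divide by μ: y = 8/3 + Ce^(-3x).


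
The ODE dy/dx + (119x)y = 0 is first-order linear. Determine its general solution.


P(x) = 119x ⇒ μ = e^((119/2)x²).
Q(x) = 0 so μ y is constant: y = Ce^(-(119/2)x²).


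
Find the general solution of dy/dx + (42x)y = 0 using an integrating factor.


P(x) = 42x ⇒ μ = e^(21x²).
Q(x) = 0 so μ y is constant: y = Ce^(-21x²).


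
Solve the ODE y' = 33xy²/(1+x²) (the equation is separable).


Separate: dy/y² = 33x/(1+x²) dx.
Integrate LHS: ∫ dy/y² = -1/y.
Integrate RHS via u = 1+x²: (33/2)ln(1+x²) + C.
Result: -1/y = (33/2)ln(1+x²) + C.


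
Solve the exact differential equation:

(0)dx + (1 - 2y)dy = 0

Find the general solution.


Check exactness: ∂M/∂y = 0 and ∂N/∂x = 0; equal, so the equation is exact.
Integrate M with respect to x (treating y as constant): ∫M dx = 0 + h(y).
Differentiate w.r.t. y and set equal to N: the x-dependent terms already match, leaving h'(y) = 1 - 2y. Integrate: h(y) = y - y^2.
So F(x,y) = y - y^2.
General solution: y - y^2 = C.


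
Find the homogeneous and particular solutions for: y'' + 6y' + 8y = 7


Characteristic roots of r² + 6r + 8 = 0 are -4, -2.
y_h = C₁e^(-4x) + C₂e^(-2x).
Constant forcing; try y_p = A. Then 8A = 7 ⇒ A = 7/8.
General solution: y = C₁e^(-4x) + C₂e^(-2x) + 7/8.


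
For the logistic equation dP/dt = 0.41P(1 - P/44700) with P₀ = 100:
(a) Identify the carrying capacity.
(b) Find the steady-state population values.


Logistic ODE dP/dt = 0.41P(1 - P/44700) has equilibria where dP/dt = 0, i.e. P = 0 or P = 44700.
The coefficient (1 - P/K) = 0 when P = K, identifying K = 44700 as the carrying capacity.
(a) K = 44700; (b) equilibria P = 0 and P = 44700.


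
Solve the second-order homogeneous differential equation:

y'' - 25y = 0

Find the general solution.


Characteristic equation: r² - 25 = 0.
Factor: (r - 5)(r + 5) = 0 ⇒ r = 5, -5 (distinct real).
General solution: y = C₁e^(5x) + C₂e^(-5x).


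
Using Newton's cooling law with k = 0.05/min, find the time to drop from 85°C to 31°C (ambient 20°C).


From T(t) = T_a + (T₀ - T_a)e^(-kt), set T(t) = 31:
(31 - 20) / (85 - 20) = e^(-0.05t), so t = -ln(0.169)/0.05 ≈ 35.5 minutes.


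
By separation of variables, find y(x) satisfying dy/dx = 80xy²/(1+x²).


Separate: dy/y² = 80x/(1+x²) dx.
Integrate LHS: ∫ dy/y² = -1/y.
Integrate RHS via u = 1+x²: 40ln(1+x²) + C.
Result: -1/y = 40ln(1+x²) + C.


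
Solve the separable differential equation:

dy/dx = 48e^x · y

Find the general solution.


Separate variables: dy/y = 48e^x dx.
Integrate: ln|y| = 48e^x + C₀.
Exponentiate: y = Ce^(48e^x).


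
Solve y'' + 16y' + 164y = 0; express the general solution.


Characteristic equation: r² + 16r + 164 = 0.
Discriminant is negative; roots r = -8 ± 10i (complex conjugate pair).
General solution uses e^(α x)(C₁ cos(β x) + C₂ sin(β x)): y = e^(-8x)(C₁cos(10x) + C₂sin(10x)).


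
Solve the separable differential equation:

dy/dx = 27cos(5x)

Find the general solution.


g(y) = 1, so integrate directly: y = ∫ 27cos(5x) dx = (27/5)sin(5x) + C.


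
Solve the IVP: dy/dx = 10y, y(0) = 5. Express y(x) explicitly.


General solution of y' = 10y is y = Ce^(10x).
Apply y(0) = 5: C = 5.
Particular solution: y = 5e^(10x).


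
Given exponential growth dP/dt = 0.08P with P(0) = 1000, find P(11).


The ODE dP/dt = 0.08P has solution P(t) = P(0)e^(0.08t).
Substitute P(0) = 1000 and t = 11: P(11) = 1000 e^(0.88) ≈ 2411.


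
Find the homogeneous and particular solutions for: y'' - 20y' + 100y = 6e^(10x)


Characteristic polynomial (r - 10)² = 0; repeated root r = 10.
y_h = (C₁ + C₂x)e^(10x). Forcing matches the repeated root (resonance), so try y_p = Ax² e^(10x).
Substitute and solve for A: 2A = 6, so A = 3.
General solution: y = (C₁ + C₂x + 3x²)e^(10x).


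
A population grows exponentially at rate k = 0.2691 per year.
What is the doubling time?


Exponential growth: P(t) = P₀ e^(0.2691t). Set P(t)/P₀ = 2: e^(0.2691t) = 2.
Solve: t = ln(2)/0.2691 ≈ 2.58 years.


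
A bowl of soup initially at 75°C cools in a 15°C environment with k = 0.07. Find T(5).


Newton's law: dT/dt = -k(T - T_a) has solution T(t) = T_a + (T₀ - T_a)e^(-kt).
Plug in T_a = 15, T₀ = 75, k = 0.07, t = 5: T(5) = 15 + (60)e^(-0.35) ≈ 57.3°C.


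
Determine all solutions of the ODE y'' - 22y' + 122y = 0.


Characteristic equation: r² - 22r + 122 = 0.
Discriminant is negative; roots r = 11 ± 1i (complex conjugate pair).
General solution uses e^(α x)(C₁ cos(β x) + C₂ sin(β x)): y = e^(11x)(C₁cos(x) + C₂sin(x)).


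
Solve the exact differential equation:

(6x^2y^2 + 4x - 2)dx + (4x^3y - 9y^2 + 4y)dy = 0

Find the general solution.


Check exactness: ∂M/∂y = 12x^2y and ∂N/∂x = 12x^2y; equal, so the equation is exact.
Integrate M with respect to x (treating y as constant): ∫M dx = 2x^3y^2 + 2x^2 - 2x + h(y).
Differentiate w.r.t. y and set equal to N: the x-dependent terms already match, leaving h'(y) = -9y^2 + 4y. Integrate: h(y) = -3y^3 + 2y^2.
So F(x,y) = 2x^3y^2 + 2x^2 - 3y^3 - 2x + 2y^2.
General solution: 2x^3y^2 + 2x^2 - 3y^3 - 2x + 2y^2 = C.


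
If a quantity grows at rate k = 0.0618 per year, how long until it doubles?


Exponential growth: P(t) = P₀ e^(0.0618t). Set P(t)/P₀ = 2: e^(0.0618t) = 2.
Solve: t = ln(2)/0.0618 ≈ 11.22 years.


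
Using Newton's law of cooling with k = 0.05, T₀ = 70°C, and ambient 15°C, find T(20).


Newton's law: dT/dt = -k(T - T_a) has solution T(t) = T_a + (T₀ - T_a)e^(-kt).
Plug in T_a = 15, T₀ = 70, k = 0.05, t = 20: T(20) = 15 + (55)e^(-1.00) ≈ 35.2°C.


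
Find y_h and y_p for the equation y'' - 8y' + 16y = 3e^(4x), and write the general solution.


Characteristic polynomial (r - 4)² = 0; repeated root r = 4.
y_h = (C₁ + C₂x)e^(4x). Forcing matches the repeated root (resonance), so try y_p = Ax² e^(4x).
Substitute and solve for A: 2A = 3, so A = 3/2.
General solution: y = (C₁ + C₂x + (3/2)x²)e^(4x).


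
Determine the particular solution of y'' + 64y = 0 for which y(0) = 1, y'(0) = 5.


Characteristic roots of r² + 64 = 0 are ±8i, so y = C₁cos(8x) + C₂sin(8x).
Apply y(0) = 1: C₁ = 1. Differentiate and apply y'(0) = 5: 8·C₂ = 5, so C₂ = 5/8.
Particular solution: y = cos(8x) + (5/8)sin(8x).
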